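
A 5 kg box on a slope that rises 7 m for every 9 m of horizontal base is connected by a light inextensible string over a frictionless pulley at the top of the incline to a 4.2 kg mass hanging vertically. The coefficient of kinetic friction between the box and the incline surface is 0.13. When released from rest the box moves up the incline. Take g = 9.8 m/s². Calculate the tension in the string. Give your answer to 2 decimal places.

38.40 N

For the box on the incline: the weight component along the slope is m₁g sin 37.87° = 5 × 9.8 × 0.6139 = 30.081 N and the normal force is N = m₁g cos 37.87° = 38.678 N.
Kinetic friction opposes the box's motion up the incline: f = μN = 0.13 × 38.678 = 5.028 N acting down the slope.
Newton's second law for the box (up-slope positive): T − 30.081 − 5.028 = 5 a. For the hanging mass (downward positive): 4.2 × 9.8 − T = 4.2 a.
Adding the two equations eliminates T: 6.051 = 9.2 a, so a = 0.6577 m/s².
Then from the hanging mass's equation, T = 4.2 × (9.8 − 0.6577) = 38.398 N.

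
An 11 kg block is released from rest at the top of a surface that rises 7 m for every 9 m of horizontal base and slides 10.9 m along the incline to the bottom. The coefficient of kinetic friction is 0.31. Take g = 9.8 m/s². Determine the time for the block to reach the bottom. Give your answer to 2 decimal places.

2.45 s

The weight component along the incline is mg sin 37.87° = 66.183 N and the normal force is N = mg cos 37.87° = 85.092 N.
Friction up the slope is f = μN = 0.31 × 85.092 = 26.379 N, so the net downslope force is 66.183 − 26.379 = 39.804 N and a = 39.804 / 11 = 3.6185 m/s².
Starting from rest, L = ½at², so t = √(2L/a) = √(2 × 10.9 / 3.6185) = 2.4545 s.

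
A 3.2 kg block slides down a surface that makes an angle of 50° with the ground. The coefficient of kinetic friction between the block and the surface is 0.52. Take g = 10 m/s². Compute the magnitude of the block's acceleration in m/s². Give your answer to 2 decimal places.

4.32 m/s²

Resolving the weight along the incline: the component pulling the block down the slope is mg sin 50° = 3.2 × 10 × 0.7660 = 24.512 N, and the normal force is N = mg cos 50° = 3.2 × 10 × 0.6428 = 20.570 N.
Kinetic friction acts up the slope with magnitude f = μN = 0.52 × 20.570 = 10.696 N.
Net force along the incline is 24.512 − 10.696 = 13.816 N, so a = 13.816 / 3.2 = 4.3175 m/s².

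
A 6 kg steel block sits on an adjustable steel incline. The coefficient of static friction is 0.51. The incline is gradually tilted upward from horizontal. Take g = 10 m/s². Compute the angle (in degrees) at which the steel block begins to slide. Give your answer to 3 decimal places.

At the threshold of sliding, static friction is at its maximum μ_s N and exactly balances the weight component along the incline: mg sin θ = μ_s mg cos θ.
Hence tan θ = μ_s = 0.51, so θ = arctan(0.51) = 27.0216°.

27.022°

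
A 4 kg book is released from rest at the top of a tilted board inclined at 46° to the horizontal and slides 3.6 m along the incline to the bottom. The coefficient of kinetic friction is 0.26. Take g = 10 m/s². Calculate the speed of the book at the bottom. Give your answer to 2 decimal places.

The weight component along the incline is mg sin 46° = 28.774 N and the normal force is N = mg cos 46° = 27.786 N.
Friction up the slope is f = μN = 0.26 × 27.786 = 7.224 N, so the net downslope force is 28.774 − 7.224 = 21.550 N and a = 21.550 / 4 = 5.3875 m/s².
Starting from rest over a distance of 3.6 m, v² = 2aL = 2 × 5.3875 × 3.6 = 38.7900, so v = 6.2282 m/s.

6.23 m/s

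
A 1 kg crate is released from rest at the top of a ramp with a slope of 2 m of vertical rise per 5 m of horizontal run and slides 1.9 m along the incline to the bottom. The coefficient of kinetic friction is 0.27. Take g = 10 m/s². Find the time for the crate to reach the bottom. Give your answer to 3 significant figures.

1.77 s

The weight component along the incline is mg sin 21.80° = 3.714 N and the normal force is N = mg cos 21.80° = 9.285 N.
Friction up the slope is f = μN = 0.27 × 9.285 = 2.507 N, so the net downslope force is 3.714 − 2.507 = 1.207 N and a = 1.207 / 1 = 1.2070 m/s².
Starting from rest, L = ½at², so t = √(2L/a) = √(2 × 1.9 / 1.2070) = 1.7743 s.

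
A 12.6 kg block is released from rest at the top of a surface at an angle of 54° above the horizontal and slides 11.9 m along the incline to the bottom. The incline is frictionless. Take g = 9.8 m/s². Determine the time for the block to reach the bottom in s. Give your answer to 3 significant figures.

1.73 s

The weight component along the incline is mg sin 54° = 99.897 N and the normal force is N = mg cos 54° = 72.580 N.
With no friction, a = g sin 54° = 7.9284 m/s².
Starting from rest, L = ½at², so t = √(2L/a) = √(2 × 11.9 / 7.9284) = 1.7326 s.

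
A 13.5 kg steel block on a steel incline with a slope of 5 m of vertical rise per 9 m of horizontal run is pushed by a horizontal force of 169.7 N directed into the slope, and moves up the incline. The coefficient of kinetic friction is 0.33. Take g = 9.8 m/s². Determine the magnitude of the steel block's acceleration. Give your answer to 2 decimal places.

The horizontal push has components F cos 29.05° = 169.7 × 0.8742 = 148.352 N up the incline and F sin 29.05° = 169.7 × 0.4856 = 82.406 N pressing into the surface.
The normal force is therefore N = mg cos 29.05° + F sin 29.05° = 115.657 + 82.406 = 198.063 N, and kinetic friction down the slope is μN = 0.33 × 198.063 = 65.361 N.
Along the incline: F cos 29.05° − mg sin 29.05° − μN = ma, so 148.352 − 64.245 − 65.361 = 13.5 a, giving a = 1.3886 m/s².

1.39 m/s²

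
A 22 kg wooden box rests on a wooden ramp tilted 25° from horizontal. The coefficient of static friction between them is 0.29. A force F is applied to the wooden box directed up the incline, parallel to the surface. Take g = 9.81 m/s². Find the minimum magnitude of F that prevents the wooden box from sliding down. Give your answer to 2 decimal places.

34.49 N

The normal force is N = mg cos 25° = 195.599 N. With F at its minimum the wooden box is on the verge of sliding down, so static friction is at its maximum μ_s N = 0.29 × 195.599 = 56.724 N and acts up the slope.
Equilibrium along the incline: F + μ_s N = mg sin 25°, so F = 91.209 − 56.724 = 34.485 N.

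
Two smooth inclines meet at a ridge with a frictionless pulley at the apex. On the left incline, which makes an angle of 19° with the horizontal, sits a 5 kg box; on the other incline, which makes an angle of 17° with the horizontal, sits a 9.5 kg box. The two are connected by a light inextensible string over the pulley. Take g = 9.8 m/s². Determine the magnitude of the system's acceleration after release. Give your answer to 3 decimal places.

0.777 m/s²

Resolve each weight along its own incline: the 5 kg mass has component 5 × 9.8 × sin 19° = 15.953 N down its slope, and the 9.5 kg mass has 9.5 × 9.8 × sin 17° = 27.220 N down its slope.
The 9.5 kg side's 27.220 N exceeds the other side's 15.953 N, so that mass slides down and the 5 kg mass slides up. Taking that direction as positive, Newton's second law for the whole system gives 27.220 − 15.953 = (5 + 9.5) a, so a = 11.267 / 14.5 = 0.7770 m/s².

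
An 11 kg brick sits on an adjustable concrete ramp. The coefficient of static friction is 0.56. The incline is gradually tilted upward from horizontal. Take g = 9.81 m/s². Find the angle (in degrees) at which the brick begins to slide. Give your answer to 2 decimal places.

At the threshold of sliding, static friction is at its maximum μ_s N and exactly balances the weight component along the incline: mg sin θ = μ_s mg cos θ.
Hence tan θ = μ_s = 0.56, so θ = arctan(0.56) = 29.2488°.

29.25°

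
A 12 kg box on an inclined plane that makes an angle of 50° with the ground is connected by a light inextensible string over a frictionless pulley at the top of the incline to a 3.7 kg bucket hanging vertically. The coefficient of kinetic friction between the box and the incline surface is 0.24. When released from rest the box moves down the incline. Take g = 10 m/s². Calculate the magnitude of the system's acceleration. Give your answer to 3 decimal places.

2.319 m/s²

For the box on the incline: the weight component along the slope is m₁g sin 50° = 12 × 10 × 0.7660 = 91.920 N and the normal force is N = m₁g cos 50° = 77.135 N.
Kinetic friction opposes the box's motion down the incline: f = μN = 0.24 × 77.135 = 18.512 N acting up the slope.
Newton's second law for the box (down-slope positive): 91.920 − 18.512 − T = 12 a. For the hanging bucket (upward positive): T − 3.7 × 10 = 3.7 a.
Adding the two equations eliminates T: 36.408 = 15.7 a, so a = 2.3190 m/s².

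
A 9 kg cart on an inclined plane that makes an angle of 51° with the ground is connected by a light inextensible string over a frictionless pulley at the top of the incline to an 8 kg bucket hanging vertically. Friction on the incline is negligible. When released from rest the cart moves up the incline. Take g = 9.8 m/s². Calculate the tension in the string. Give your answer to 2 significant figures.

74 N

For the cart on the incline: the weight component along the slope is m₁g sin 51° = 9 × 9.8 × 0.7771 = 68.540 N and the normal force is N = m₁g cos 51° = 55.506 N.
Newton's second law for the cart (up-slope positive): T − 68.540 = 9 a. For the hanging bucket (downward positive): 8 × 9.8 − T = 8 a.
Adding the two equations eliminates T: 9.860 = 17 a, so a = 0.5800 m/s².
Then from the hanging bucket's equation, T = 8 × (9.8 − 0.5800) = 73.760 N.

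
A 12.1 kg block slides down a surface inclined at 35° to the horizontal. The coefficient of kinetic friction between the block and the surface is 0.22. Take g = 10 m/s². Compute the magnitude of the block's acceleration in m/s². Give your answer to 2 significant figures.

3.9 m/s²

Resolving the weight along the incline: the component pulling the block down the slope is mg sin 35° = 12.1 × 10 × 0.5736 = 69.406 N, and the normal force is N = mg cos 35° = 12.1 × 10 × 0.8192 = 99.123 N.
Kinetic friction acts up the slope with magnitude f = μN = 0.22 × 99.123 = 21.807 N.
Net force along the incline is 69.406 − 21.807 = 47.599 N, so a = 47.599 / 12.1 = 3.9338 m/s².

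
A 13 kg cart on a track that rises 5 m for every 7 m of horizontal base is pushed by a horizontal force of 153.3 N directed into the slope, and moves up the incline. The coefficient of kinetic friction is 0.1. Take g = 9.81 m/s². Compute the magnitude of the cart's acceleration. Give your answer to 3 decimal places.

The horizontal push has components F cos 35.54° = 153.3 × 0.8137 = 124.740 N up the incline and F sin 35.54° = 153.3 × 0.5812 = 89.098 N pressing into the surface.
The normal force is therefore N = mg cos 35.54° + F sin 35.54° = 103.771 + 89.098 = 192.869 N, and kinetic friction down the slope is μN = 0.1 × 192.869 = 19.287 N.
Along the incline: F cos 35.54° − mg sin 35.54° − μN = ma, so 124.740 − 74.120 − 19.287 = 13 a, giving a = 2.4102 m/s².

2.410 m/s²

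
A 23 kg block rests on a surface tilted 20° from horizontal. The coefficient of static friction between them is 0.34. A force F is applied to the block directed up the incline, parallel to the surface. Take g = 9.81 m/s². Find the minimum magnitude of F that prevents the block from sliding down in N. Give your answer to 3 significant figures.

5.08 N

The normal force is N = mg cos 20° = 212.023 N. With F at its minimum the block is on the verge of sliding down, so static friction is at its maximum μ_s N = 0.34 × 212.023 = 72.088 N and acts up the slope.
Equilibrium along the incline: F + μ_s N = mg sin 20°, so F = 77.170 − 72.088 = 5.082 N.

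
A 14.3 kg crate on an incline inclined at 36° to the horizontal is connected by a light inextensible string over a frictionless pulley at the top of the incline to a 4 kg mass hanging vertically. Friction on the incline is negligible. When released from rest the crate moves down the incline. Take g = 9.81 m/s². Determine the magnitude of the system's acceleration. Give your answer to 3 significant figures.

For the crate on the incline: the weight component along the slope is m₁g sin 36° = 14.3 × 9.81 × 0.5878 = 82.458 N and the normal force is N = m₁g cos 36° = 113.491 N.
Newton's second law for the crate (down-slope positive): 82.458 − T = 14.3 a. For the hanging mass (upward positive): T − 4 × 9.81 = 4 a.
Adding the two equations eliminates T: 43.218 = 18.3 a, so a = 2.3616 m/s².

2.36 m/s²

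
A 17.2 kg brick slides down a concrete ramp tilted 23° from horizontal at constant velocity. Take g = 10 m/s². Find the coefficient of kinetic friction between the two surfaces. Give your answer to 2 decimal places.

At constant velocity the net force along the incline is zero: mg sin 23° = μ mg cos 23°.
So μ = tan 23° = 0.3907 / 0.9205 = 0.4244.

0.42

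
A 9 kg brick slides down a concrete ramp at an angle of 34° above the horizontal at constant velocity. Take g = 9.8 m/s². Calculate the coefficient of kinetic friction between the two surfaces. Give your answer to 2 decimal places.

At constant velocity the net force along the incline is zero: mg sin 34° = μ mg cos 34°.
So μ = tan 34° = 0.5592 / 0.8290 = 0.6745.

0.67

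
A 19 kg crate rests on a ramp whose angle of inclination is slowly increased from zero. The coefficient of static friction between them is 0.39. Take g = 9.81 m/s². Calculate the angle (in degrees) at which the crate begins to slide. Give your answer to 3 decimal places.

At the threshold of sliding, static friction is at its maximum μ_s N and exactly balances the weight component along the incline: mg sin θ = μ_s mg cos θ.
Hence tan θ = μ_s = 0.39, so θ = arctan(0.39) = 21.3058°.

21.306°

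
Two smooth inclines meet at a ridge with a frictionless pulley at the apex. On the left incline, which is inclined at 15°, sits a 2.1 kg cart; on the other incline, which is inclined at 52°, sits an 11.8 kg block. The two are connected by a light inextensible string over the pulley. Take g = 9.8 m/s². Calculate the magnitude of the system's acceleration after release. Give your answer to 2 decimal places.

Resolve each weight along its own incline: the 2.1 kg mass has component 2.1 × 9.8 × sin 15° = 5.326 N down its slope, and the 11.8 kg mass has 11.8 × 9.8 × sin 52° = 91.126 N down its slope.
The 11.8 kg side's 91.126 N exceeds the other side's 5.326 N, so that mass slides down and the 2.1 kg mass slides up. Taking that direction as positive, Newton's second law for the whole system gives 91.126 − 5.326 = (2.1 + 11.8) a, so a = 85.800 / 13.9 = 6.1727 m/s².

6.17 m/s²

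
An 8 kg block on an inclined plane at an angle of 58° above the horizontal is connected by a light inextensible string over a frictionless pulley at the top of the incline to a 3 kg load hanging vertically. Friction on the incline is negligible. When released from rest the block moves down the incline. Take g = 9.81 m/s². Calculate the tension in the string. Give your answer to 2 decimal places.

For the block on the incline: the weight component along the slope is m₁g sin 58° = 8 × 9.81 × 0.8480 = 66.551 N and the normal force is N = m₁g cos 58° = 41.588 N.
Newton's second law for the block (down-slope positive): 66.551 − T = 8 a. For the hanging load (upward positive): T − 3 × 9.81 = 3 a.
Adding the two equations eliminates T: 37.121 = 11 a, so a = 3.3746 m/s².
Then from the hanging load's equation, T = 3 × (9.81 + 3.3746) = 39.554 N.

39.55 N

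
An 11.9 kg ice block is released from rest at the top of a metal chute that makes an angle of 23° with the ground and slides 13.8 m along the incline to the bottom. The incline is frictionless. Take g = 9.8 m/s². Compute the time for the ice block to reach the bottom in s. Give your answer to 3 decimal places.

2.685 s

The weight component along the incline is mg sin 23° = 45.567 N and the normal force is N = mg cos 23° = 107.349 N.
With no friction, a = g sin 23° = 3.8292 m/s².
Starting from rest, L = ½at², so t = √(2L/a) = √(2 × 13.8 / 3.8292) = 2.6847 s.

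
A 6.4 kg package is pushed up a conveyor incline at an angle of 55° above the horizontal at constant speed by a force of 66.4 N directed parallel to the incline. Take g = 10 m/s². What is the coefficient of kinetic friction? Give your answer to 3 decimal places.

At constant speed ΣF = 0 along the incline. The applied 66.4 N acts up the slope; the weight component mg sin 55° = 52.426 N and kinetic friction μN both act down the slope.
So 66.4 = 52.426 + μ × 36.709, giving μ = (66.4 − 52.426) / 36.709 = 0.3807.

0.381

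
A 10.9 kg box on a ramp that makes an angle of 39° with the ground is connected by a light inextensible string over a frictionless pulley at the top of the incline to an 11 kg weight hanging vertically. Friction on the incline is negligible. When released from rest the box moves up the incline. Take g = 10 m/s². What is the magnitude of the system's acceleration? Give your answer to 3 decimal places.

1.891 m/s²

For the box on the incline: the weight component along the slope is m₁g sin 39° = 10.9 × 10 × 0.6293 = 68.594 N and the normal force is N = m₁g cos 39° = 84.709 N.
Newton's second law for the box (up-slope positive): T − 68.594 = 10.9 a. For the hanging weight (downward positive): 11 × 10 − T = 11 a.
Adding the two equations eliminates T: 41.406 = 21.9 a, so a = 1.8907 m/s².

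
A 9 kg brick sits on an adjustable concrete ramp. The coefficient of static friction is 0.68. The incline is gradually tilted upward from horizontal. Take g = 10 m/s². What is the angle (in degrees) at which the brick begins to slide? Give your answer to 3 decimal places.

34.216°

At the threshold of sliding, static friction is at its maximum μ_s N and exactly balances the weight component along the incline: mg sin θ = μ_s mg cos θ.
Hence tan θ = μ_s = 0.68, so θ = arctan(0.68) = 34.2157°.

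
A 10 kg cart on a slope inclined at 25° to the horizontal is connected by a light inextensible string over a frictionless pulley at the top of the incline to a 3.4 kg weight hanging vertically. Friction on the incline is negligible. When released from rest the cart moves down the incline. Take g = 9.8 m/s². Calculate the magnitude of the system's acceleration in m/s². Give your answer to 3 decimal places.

0.604 m/s²

For the cart on the incline: the weight component along the slope is m₁g sin 25° = 10 × 9.8 × 0.4226 = 41.415 N and the normal force is N = m₁g cos 25° = 88.818 N.
Newton's second law for the cart (down-slope positive): 41.415 − T = 10 a. For the hanging weight (upward positive): T − 3.4 × 9.8 = 3.4 a.
Adding the two equations eliminates T: 8.095 = 13.4 a, so a = 0.6041 m/s².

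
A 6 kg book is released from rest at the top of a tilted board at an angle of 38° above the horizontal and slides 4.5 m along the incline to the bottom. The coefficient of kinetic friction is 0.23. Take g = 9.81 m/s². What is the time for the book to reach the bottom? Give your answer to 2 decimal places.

1.45 s

The weight component along the incline is mg sin 38° = 36.238 N and the normal force is N = mg cos 38° = 46.382 N.
Friction up the slope is f = μN = 0.23 × 46.382 = 10.668 N, so the net downslope force is 36.238 − 10.668 = 25.570 N and a = 25.570 / 6 = 4.2617 m/s².
Starting from rest, L = ½at², so t = √(2L/a) = √(2 × 4.5 / 4.2617) = 1.4532 s.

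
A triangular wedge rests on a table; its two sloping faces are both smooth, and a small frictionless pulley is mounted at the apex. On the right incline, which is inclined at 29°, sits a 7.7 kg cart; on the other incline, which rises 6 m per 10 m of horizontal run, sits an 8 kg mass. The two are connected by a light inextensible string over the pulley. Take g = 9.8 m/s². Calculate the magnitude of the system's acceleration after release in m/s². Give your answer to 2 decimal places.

0.24 m/s²

Resolve each weight along its own incline: the 7.7 kg mass has component 7.7 × 9.8 × sin 29° = 36.584 N down its slope, and the 8 kg mass has 8 × 9.8 × sin 30.96° = 40.336 N down its slope.
The 8 kg side's 40.336 N exceeds the other side's 36.584 N, so that mass slides down and the 7.7 kg mass slides up. Taking that direction as positive, Newton's second law for the whole system gives 40.336 − 36.584 = (7.7 + 8) a, so a = 3.752 / 15.7 = 0.2390 m/s².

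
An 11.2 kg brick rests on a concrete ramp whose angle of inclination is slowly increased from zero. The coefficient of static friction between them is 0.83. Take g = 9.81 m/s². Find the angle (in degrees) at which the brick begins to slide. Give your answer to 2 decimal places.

39.69°

At the threshold of sliding, static friction is at its maximum μ_s N and exactly balances the weight component along the incline: mg sin θ = μ_s mg cos θ.
Hence tan θ = μ_s = 0.83, so θ = arctan(0.83) = 39.6927°.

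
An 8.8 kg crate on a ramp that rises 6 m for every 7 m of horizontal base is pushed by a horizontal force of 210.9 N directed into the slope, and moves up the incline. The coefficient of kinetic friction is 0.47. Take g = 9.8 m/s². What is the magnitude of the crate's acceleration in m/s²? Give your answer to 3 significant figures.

0.991 m/s²

The horizontal push has components F cos 40.60° = 210.9 × 0.7593 = 160.136 N up the incline and F sin 40.60° = 210.9 × 0.6508 = 137.254 N pressing into the surface.
The normal force is therefore N = mg cos 40.60° + F sin 40.60° = 65.482 + 137.254 = 202.736 N, and kinetic friction down the slope is μN = 0.47 × 202.736 = 95.286 N.
Along the incline: F cos 40.60° − mg sin 40.60° − μN = ma, so 160.136 − 56.125 − 95.286 = 8.8 a, giving a = 0.9915 m/s².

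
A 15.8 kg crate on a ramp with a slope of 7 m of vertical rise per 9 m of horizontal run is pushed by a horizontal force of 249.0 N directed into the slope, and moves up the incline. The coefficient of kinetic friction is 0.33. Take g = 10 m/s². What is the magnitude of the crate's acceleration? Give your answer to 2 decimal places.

0.50 m/s²

The horizontal push has components F cos 37.87° = 249.0 × 0.7894 = 196.561 N up the incline and F sin 37.87° = 249.0 × 0.6139 = 152.861 N pressing into the surface.
The normal force is therefore N = mg cos 37.87° + F sin 37.87° = 124.725 + 152.861 = 277.586 N, and kinetic friction down the slope is μN = 0.33 × 277.586 = 91.603 N.
Along the incline: F cos 37.87° − mg sin 37.87° − μN = ma, so 196.561 − 96.996 − 91.603 = 15.8 a, giving a = 0.5039 m/s².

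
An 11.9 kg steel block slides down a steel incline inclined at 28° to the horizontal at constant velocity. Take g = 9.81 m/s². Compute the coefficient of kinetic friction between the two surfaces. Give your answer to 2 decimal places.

At constant velocity the net force along the incline is zero: mg sin 28° = μ mg cos 28°.
So μ = tan 28° = 0.4695 / 0.8829 = 0.5318.

0.53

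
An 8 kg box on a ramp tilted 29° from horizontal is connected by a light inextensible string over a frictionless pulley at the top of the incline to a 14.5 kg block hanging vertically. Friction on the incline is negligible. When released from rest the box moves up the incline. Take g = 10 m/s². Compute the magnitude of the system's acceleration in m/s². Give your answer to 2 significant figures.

4.7 m/s²

For the box on the incline: the weight component along the slope is m₁g sin 29° = 8 × 10 × 0.4848 = 38.784 N and the normal force is N = m₁g cos 29° = 69.970 N.
Newton's second law for the box (up-slope positive): T − 38.784 = 8 a. For the hanging block (downward positive): 14.5 × 10 − T = 14.5 a.
Adding the two equations eliminates T: 106.216 = 22.5 a, so a = 4.7207 m/s².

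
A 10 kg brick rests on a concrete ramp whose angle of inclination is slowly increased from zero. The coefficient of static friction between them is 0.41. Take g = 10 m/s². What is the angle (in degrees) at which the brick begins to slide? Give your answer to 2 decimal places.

22.29°

At the threshold of sliding, static friction is at its maximum μ_s N and exactly balances the weight component along the incline: mg sin θ = μ_s mg cos θ.
Hence tan θ = μ_s = 0.41, so θ = arctan(0.41) = 22.2936°.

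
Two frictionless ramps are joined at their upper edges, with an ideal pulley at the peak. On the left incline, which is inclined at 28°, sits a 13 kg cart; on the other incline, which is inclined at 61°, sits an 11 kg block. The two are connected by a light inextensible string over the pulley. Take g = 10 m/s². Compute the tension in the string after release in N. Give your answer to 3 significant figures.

Resolve each weight along its own incline: the 13 kg mass has component 13 × 10 × sin 28° = 61.031 N down its slope, and the 11 kg mass has 11 × 10 × sin 61° = 96.208 N down its slope.
The 11 kg side's 96.208 N exceeds the other side's 61.031 N, so that mass slides down and the 13 kg mass slides up. Taking that direction as positive, Newton's second law for the whole system gives 96.208 − 61.031 = (13 + 11) a, so a = 35.177 / 24 = 1.4657 m/s².
For the 13 kg mass (up-slope positive): T − 61.031 = 13 × 1.4657, so T = 80.085 N.

80.1 N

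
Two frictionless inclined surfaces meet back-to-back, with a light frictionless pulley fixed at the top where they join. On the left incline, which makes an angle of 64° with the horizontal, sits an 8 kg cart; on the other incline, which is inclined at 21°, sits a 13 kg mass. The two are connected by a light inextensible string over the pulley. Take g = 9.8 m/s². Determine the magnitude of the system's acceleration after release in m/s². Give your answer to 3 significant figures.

Resolve each weight along its own incline: the 8 kg mass has component 8 × 9.8 × sin 64° = 70.465 N down its slope, and the 13 kg mass has 13 × 9.8 × sin 21° = 45.656 N down its slope.
The 8 kg side's 70.465 N exceeds the other side's 45.656 N, so that mass slides down and the 13 kg mass slides up. Taking that direction as positive, Newton's second law for the whole system gives 70.465 − 45.656 = (8 + 13) a, so a = 24.809 / 21 = 1.1814 m/s².

1.18 m/s²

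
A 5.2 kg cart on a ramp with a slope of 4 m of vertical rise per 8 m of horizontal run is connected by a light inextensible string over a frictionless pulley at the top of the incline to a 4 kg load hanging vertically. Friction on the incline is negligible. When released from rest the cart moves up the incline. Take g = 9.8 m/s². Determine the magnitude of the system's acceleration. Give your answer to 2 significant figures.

1.8 m/s²

For the cart on the incline: the weight component along the slope is m₁g sin 26.57° = 5.2 × 9.8 × 0.4472 = 22.789 N and the normal force is N = m₁g cos 26.57° = 45.580 N.
Newton's second law for the cart (up-slope positive): T − 22.789 = 5.2 a. For the hanging load (downward positive): 4 × 9.8 − T = 4 a.
Adding the two equations eliminates T: 16.411 = 9.2 a, so a = 1.7838 m/s².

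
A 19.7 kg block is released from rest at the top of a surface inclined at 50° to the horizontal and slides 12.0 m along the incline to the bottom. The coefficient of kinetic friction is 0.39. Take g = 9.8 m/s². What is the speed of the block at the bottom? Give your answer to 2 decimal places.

The weight component along the incline is mg sin 50° = 147.893 N and the normal force is N = mg cos 50° = 124.097 N.
Friction up the slope is f = μN = 0.39 × 124.097 = 48.398 N, so the net downslope force is 147.893 − 48.398 = 99.495 N and a = 99.495 / 19.7 = 5.0505 m/s².
Starting from rest over a distance of 12.0 m, v² = 2aL = 2 × 5.0505 × 12.0 = 121.2120, so v = 11.0096 m/s.

11.01 m/s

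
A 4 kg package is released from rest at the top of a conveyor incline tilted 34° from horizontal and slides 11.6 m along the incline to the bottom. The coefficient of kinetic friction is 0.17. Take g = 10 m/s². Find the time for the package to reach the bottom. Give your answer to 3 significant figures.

The weight component along the incline is mg sin 34° = 22.368 N and the normal force is N = mg cos 34° = 33.162 N.
Friction up the slope is f = μN = 0.17 × 33.162 = 5.638 N, so the net downslope force is 22.368 − 5.638 = 16.730 N and a = 16.730 / 4 = 4.1825 m/s².
Starting from rest, L = ½at², so t = √(2L/a) = √(2 × 11.6 / 4.1825) = 2.3552 s.

2.36 s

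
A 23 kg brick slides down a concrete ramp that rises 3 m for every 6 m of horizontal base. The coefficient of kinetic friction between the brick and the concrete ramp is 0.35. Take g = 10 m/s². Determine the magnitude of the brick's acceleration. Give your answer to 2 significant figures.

1.3 m/s²

Resolving the weight along the incline: the component pulling the brick down the slope is mg sin 26.57° = 23 × 10 × 0.4472 = 102.856 N, and the normal force is N = mg cos 26.57° = 23 × 10 × 0.8944 = 205.712 N.
Kinetic friction acts up the slope with magnitude f = μN = 0.35 × 205.712 = 71.999 N.
Net force along the incline is 102.856 − 71.999 = 30.857 N, so a = 30.857 / 23 = 1.3416 m/s².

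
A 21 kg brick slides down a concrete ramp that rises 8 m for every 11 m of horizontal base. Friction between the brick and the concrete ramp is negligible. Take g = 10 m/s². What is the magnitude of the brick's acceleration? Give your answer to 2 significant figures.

5.9 m/s²

Resolving the weight along the incline: the component pulling the brick down the slope is mg sin 36.03° = 21 × 10 × 0.5882 = 123.522 N, and the normal force is N = mg cos 36.03° = 21 × 10 × 0.8087 = 169.827 N.
With no friction the net force along the incline is 123.522 N, so a = g sin 36.03° = 123.522 / 21 = 5.8820 m/s².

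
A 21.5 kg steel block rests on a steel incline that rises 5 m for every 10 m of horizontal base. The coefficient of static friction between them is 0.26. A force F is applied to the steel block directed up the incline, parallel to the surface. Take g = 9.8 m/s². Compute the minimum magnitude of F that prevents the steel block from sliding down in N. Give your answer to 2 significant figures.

The normal force is N = mg cos 26.57° = 188.456 N. With F at its minimum the steel block is on the verge of sliding down, so static friction is at its maximum μ_s N = 0.26 × 188.456 = 48.999 N and acts up the slope.
Equilibrium along the incline: F + μ_s N = mg sin 26.57°, so F = 94.228 − 48.999 = 45.229 N.

45 N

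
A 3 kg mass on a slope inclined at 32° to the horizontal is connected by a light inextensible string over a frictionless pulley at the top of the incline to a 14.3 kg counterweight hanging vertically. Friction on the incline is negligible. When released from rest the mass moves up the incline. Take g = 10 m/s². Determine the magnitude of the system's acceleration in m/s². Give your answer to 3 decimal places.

7.347 m/s²

For the mass on the incline: the weight component along the slope is m₁g sin 32° = 3 × 10 × 0.5299 = 15.897 N and the normal force is N = m₁g cos 32° = 25.441 N.
Newton's second law for the mass (up-slope positive): T − 15.897 = 3 a. For the hanging counterweight (downward positive): 14.3 × 10 − T = 14.3 a.
Adding the two equations eliminates T: 127.103 = 17.3 a, so a = 7.3470 m/s².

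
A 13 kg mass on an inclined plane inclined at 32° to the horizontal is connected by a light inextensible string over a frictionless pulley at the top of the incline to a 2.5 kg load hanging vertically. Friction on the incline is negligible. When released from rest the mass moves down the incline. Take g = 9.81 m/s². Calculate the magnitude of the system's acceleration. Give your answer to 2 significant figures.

For the mass on the incline: the weight component along the slope is m₁g sin 32° = 13 × 9.81 × 0.5299 = 67.578 N and the normal force is N = m₁g cos 32° = 108.152 N.
Newton's second law for the mass (down-slope positive): 67.578 − T = 13 a. For the hanging load (upward positive): T − 2.5 × 9.81 = 2.5 a.
Adding the two equations eliminates T: 43.053 = 15.5 a, so a = 2.7776 m/s².

2.8 m/s²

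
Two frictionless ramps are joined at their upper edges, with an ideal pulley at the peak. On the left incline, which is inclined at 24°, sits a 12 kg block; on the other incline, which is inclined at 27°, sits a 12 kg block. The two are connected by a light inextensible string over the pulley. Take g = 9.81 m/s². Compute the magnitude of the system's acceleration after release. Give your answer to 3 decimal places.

Resolve each weight along its own incline: the 12 kg mass has component 12 × 9.81 × sin 24° = 47.881 N down its slope, and the 12 kg mass has 12 × 9.81 × sin 27° = 53.444 N down its slope.
The 12 kg side's 53.444 N exceeds the other side's 47.881 N, so that mass slides down and the 12 kg mass slides up. Taking that direction as positive, Newton's second law for the whole system gives 53.444 − 47.881 = (12 + 12) a, so a = 5.563 / 24 = 0.2318 m/s².

0.232 m/s²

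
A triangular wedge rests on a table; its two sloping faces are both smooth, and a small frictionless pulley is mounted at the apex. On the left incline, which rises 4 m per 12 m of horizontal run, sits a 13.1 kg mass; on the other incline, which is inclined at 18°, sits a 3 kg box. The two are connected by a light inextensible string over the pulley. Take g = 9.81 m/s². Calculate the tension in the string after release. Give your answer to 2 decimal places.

Resolve each weight along its own incline: the 13.1 kg mass has component 13.1 × 9.81 × sin 18.43° = 40.639 N down its slope, and the 3 kg mass has 3 × 9.81 × sin 18° = 9.094 N down its slope.
The 13.1 kg side's 40.639 N exceeds the other side's 9.094 N, so that mass slides down and the 3 kg mass slides up. Taking that direction as positive, Newton's second law for the whole system gives 40.639 − 9.094 = (13.1 + 3) a, so a = 31.545 / 16.1 = 1.9593 m/s².
For the 3 kg mass (up-slope positive): T − 9.094 = 3 × 1.9593, so T = 14.972 N.

14.97 N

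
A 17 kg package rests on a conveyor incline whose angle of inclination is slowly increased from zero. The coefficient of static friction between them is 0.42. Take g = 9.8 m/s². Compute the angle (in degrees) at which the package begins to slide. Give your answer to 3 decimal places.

22.782°

At the threshold of sliding, static friction is at its maximum μ_s N and exactly balances the weight component along the incline: mg sin θ = μ_s mg cos θ.
Hence tan θ = μ_s = 0.42, so θ = arctan(0.42) = 22.7824°.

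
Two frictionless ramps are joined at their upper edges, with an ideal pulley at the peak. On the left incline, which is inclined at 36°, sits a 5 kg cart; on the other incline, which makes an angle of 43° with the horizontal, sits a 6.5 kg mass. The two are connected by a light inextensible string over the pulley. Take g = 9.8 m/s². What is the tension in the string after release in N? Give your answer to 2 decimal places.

Resolve each weight along its own incline: the 5 kg mass has component 5 × 9.8 × sin 36° = 28.801 N down its slope, and the 6.5 kg mass has 6.5 × 9.8 × sin 43° = 43.443 N down its slope.
The 6.5 kg side's 43.443 N exceeds the other side's 28.801 N, so that mass slides down and the 5 kg mass slides up. Taking that direction as positive, Newton's second law for the whole system gives 43.443 − 28.801 = (5 + 6.5) a, so a = 14.642 / 11.5 = 1.2732 m/s².
For the 5 kg mass (up-slope positive): T − 28.801 = 5 × 1.2732, so T = 35.167 N.

35.17 N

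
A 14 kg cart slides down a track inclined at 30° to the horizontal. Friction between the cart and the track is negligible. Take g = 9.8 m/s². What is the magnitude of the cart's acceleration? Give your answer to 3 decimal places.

4.900 m/s²

Resolving the weight along the incline: the component pulling the cart down the slope is mg sin 30° = 14 × 9.8 × 0.5000 = 68.600 N, and the normal force is N = mg cos 30° = 14 × 9.8 × 0.8660 = 118.815 N.
With no friction the net force along the incline is 68.600 N, so a = g sin 30° = 68.600 / 14 = 4.9000 m/s².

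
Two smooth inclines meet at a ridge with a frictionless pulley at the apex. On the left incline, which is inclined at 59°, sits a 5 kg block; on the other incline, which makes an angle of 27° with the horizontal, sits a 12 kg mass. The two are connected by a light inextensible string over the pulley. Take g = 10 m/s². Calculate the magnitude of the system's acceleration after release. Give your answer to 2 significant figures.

Resolve each weight along its own incline: the 5 kg mass has component 5 × 10 × sin 59° = 42.858 N down its slope, and the 12 kg mass has 12 × 10 × sin 27° = 54.479 N down its slope.
The 12 kg side's 54.479 N exceeds the other side's 42.858 N, so that mass slides down and the 5 kg mass slides up. Taking that direction as positive, Newton's second law for the whole system gives 54.479 − 42.858 = (5 + 12) a, so a = 11.621 / 17 = 0.6836 m/s².

0.68 m/s²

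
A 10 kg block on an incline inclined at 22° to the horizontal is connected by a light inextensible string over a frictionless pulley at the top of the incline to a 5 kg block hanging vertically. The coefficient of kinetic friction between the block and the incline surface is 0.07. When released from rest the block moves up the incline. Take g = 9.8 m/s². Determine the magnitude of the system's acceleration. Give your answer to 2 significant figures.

0.40 m/s²

For the block on the incline: the weight component along the slope is m₁g sin 22° = 10 × 9.8 × 0.3746 = 36.711 N and the normal force is N = m₁g cos 22° = 90.864 N.
Kinetic friction opposes the block's motion up the incline: f = μN = 0.07 × 90.864 = 6.360 N acting down the slope.
Newton's second law for the block (up-slope positive): T − 36.711 − 6.360 = 10 a. For the hanging block (downward positive): 5 × 9.8 − T = 5 a.
Adding the two equations eliminates T: 5.929 = 15 a, so a = 0.3953 m/s².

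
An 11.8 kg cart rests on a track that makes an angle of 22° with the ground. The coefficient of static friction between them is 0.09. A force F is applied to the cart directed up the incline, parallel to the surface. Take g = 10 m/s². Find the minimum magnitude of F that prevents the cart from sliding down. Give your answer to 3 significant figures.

The normal force is N = mg cos 22° = 109.408 N. With F at its minimum the cart is on the verge of sliding down, so static friction is at its maximum μ_s N = 0.09 × 109.408 = 9.847 N and acts up the slope.
Equilibrium along the incline: F + μ_s N = mg sin 22°, so F = 44.204 − 9.847 = 34.357 N.

34.4 N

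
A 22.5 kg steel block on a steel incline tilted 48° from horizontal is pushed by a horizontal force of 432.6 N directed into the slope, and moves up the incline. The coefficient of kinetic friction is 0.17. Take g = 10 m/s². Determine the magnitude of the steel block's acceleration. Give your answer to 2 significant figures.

1.9 m/s²

The horizontal push has components F cos 48° = 432.6 × 0.6691 = 289.453 N up the incline and F sin 48° = 432.6 × 0.7431 = 321.465 N pressing into the surface.
The normal force is therefore N = mg cos 48° + F sin 48° = 150.548 + 321.465 = 472.013 N, and kinetic friction down the slope is μN = 0.17 × 472.013 = 80.242 N.
Along the incline: F cos 48° − mg sin 48° − μN = ma, so 289.453 − 167.197 − 80.242 = 22.5 a, giving a = 1.8673 m/s².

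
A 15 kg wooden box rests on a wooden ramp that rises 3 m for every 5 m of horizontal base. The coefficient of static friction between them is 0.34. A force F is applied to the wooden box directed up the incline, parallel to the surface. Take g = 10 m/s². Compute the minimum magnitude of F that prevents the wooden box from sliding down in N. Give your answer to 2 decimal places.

The normal force is N = mg cos 30.96° = 128.624 N. With F at its minimum the wooden box is on the verge of sliding down, so static friction is at its maximum μ_s N = 0.34 × 128.624 = 43.732 N and acts up the slope.
Equilibrium along the incline: F + μ_s N = mg sin 30.96°, so F = 77.174 − 43.732 = 33.442 N.

33.44 N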